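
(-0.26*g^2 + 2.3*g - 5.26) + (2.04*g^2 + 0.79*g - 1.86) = 1.78*g^2 + 3.09*g - 7.12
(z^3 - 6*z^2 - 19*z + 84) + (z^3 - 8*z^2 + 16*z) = 2*z^3 - 14*z^2 - 3*z + 84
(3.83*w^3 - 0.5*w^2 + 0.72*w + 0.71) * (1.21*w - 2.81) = 4.6343*w^4 - 11.3673*w^3 + 2.2762*w^2 - 1.1641*w - 1.9951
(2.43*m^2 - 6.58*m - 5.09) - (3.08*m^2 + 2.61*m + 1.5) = -0.65*m^2 - 9.19*m - 6.59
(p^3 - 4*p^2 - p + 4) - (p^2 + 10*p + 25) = p^3 - 5*p^2 - 11*p - 21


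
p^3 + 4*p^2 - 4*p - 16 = (p - 2)*(p + 2)*(p + 4)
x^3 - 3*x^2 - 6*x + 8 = (x - 4)*(x - 1)*(x + 2)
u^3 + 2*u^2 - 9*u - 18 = (u - 3)*(u + 2)*(u + 3)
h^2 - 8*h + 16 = (h - 4)^2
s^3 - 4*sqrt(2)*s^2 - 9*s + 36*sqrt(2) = (s - 3)*(s + 3)*(s - 4*sqrt(2))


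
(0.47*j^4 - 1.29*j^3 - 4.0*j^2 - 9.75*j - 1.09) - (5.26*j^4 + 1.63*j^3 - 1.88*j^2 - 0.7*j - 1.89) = -4.79*j^4 - 2.92*j^3 - 2.12*j^2 - 9.05*j + 0.8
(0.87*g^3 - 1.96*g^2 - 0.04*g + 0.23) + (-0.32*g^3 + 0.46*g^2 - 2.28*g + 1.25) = 0.55*g^3 - 1.5*g^2 - 2.32*g + 1.48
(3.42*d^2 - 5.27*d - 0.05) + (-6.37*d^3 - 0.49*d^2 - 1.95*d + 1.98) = -6.37*d^3 + 2.93*d^2 - 7.22*d + 1.93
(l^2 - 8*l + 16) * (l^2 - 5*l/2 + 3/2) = l^4 - 21*l^3/2 + 75*l^2/2 - 52*l + 24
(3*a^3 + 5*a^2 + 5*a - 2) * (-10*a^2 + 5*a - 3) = -30*a^5 - 35*a^4 - 34*a^3 + 30*a^2 - 25*a + 6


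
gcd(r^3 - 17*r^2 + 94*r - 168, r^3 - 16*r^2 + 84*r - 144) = r^2 - 10*r + 24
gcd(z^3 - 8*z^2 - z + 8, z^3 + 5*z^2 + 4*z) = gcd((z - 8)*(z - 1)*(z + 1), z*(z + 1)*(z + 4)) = z + 1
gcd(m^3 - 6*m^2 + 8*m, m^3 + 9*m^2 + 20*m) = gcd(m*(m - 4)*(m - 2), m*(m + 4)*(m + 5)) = m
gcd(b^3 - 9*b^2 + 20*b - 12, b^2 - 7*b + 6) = b^2 - 7*b + 6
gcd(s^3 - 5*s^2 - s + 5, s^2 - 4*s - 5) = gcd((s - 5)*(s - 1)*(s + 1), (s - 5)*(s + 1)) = s^2 - 4*s - 5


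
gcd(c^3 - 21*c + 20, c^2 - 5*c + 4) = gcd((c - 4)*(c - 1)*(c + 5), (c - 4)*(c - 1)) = c^2 - 5*c + 4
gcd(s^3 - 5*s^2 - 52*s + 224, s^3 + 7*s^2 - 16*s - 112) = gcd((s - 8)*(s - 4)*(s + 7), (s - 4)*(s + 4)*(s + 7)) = s^2 + 3*s - 28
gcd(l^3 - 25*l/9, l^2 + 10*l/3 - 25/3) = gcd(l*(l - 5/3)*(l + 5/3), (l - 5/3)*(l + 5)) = l - 5/3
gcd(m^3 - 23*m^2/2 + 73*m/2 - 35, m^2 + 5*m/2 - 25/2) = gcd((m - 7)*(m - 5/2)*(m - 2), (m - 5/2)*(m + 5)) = m - 5/2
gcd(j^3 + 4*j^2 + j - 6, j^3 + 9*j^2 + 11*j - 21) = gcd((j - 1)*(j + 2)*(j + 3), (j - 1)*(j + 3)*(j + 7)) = j^2 + 2*j - 3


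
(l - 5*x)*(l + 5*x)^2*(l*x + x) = l^4*x + 5*l^3*x^2 + l^3*x - 25*l^2*x^3 + 5*l^2*x^2 - 125*l*x^4 - 25*l*x^3 - 125*x^4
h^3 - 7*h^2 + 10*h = h*(h - 5)*(h - 2)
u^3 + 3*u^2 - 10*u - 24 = (u - 3)*(u + 2)*(u + 4)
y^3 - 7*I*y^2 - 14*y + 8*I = (y - 4*I)*(y - 2*I)*(y - I)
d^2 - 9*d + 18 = (d - 6)*(d - 3)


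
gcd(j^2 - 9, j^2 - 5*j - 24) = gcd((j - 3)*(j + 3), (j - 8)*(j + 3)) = j + 3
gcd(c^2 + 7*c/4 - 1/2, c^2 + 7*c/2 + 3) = c + 2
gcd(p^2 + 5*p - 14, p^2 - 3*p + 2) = p - 2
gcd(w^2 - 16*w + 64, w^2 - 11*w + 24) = w - 8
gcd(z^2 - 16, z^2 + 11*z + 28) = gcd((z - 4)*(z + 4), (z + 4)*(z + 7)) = z + 4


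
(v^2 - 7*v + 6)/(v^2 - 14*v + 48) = (v - 1)/(v - 8)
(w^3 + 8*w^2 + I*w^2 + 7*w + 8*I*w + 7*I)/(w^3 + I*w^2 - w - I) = (w + 7)/(w - 1)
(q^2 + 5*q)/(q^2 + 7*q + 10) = q/(q + 2)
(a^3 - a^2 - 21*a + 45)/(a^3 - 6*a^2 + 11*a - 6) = (a^2 + 2*a - 15)/(a^2 - 3*a + 2)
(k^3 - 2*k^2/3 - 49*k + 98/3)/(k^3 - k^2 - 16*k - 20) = (-k^3 + 2*k^2/3 + 49*k - 98/3)/(-k^3 + k^2 + 16*k + 20)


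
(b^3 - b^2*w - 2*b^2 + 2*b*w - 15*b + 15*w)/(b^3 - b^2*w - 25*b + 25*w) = (b + 3)/(b + 5)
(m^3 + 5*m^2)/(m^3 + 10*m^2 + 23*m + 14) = m^2*(m + 5)/(m^3 + 10*m^2 + 23*m + 14)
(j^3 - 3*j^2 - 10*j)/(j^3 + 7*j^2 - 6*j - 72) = j*(j^2 - 3*j - 10)/(j^3 + 7*j^2 - 6*j - 72)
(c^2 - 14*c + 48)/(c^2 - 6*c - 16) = (c - 6)/(c + 2)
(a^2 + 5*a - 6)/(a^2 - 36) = (a - 1)/(a - 6)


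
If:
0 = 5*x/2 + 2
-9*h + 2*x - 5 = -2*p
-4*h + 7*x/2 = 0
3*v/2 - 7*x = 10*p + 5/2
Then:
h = -7/10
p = 3/20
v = -16/15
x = -4/5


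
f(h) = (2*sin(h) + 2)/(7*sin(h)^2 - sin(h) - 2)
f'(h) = (-14*sin(h)*cos(h) + cos(h))*(2*sin(h) + 2)/(7*sin(h)^2 - sin(h) - 2)^2 + 2*cos(h)/(7*sin(h)^2 - sin(h) - 2) = 2*(-14*sin(h) + 7*cos(h)^2 - 8)*cos(h)/(-7*sin(h)^2 + sin(h) + 2)^2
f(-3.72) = -6.80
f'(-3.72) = 87.08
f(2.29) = 2.90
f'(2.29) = 13.95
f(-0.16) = -1.01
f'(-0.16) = 0.75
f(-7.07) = 0.26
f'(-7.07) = 1.55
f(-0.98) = 0.09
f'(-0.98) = 0.48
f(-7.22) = 0.12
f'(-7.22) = 0.61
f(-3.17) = -1.02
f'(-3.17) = 0.69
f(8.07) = 1.07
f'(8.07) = 0.67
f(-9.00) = -2.95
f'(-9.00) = -40.99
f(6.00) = -1.23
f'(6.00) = 3.30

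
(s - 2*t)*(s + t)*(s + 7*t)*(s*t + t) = s^4*t + 6*s^3*t^2 + s^3*t - 9*s^2*t^3 + 6*s^2*t^2 - 14*s*t^4 - 9*s*t^3 - 14*t^4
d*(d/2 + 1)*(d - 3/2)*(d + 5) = d^4/2 + 11*d^3/4 - d^2/4 - 15*d/2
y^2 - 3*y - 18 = (y - 6)*(y + 3)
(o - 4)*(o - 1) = o^2 - 5*o + 4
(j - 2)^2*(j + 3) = j^3 - j^2 - 8*j + 12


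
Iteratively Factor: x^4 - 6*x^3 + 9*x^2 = (x - 3)*(x^3 - 3*x^2) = (x - 3)^2*(x^2) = x*(x - 3)^2*(x)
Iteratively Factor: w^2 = (w)*(w)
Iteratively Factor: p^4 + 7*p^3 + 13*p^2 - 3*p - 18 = (p - 1)*(p^3 + 8*p^2 + 21*p + 18) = (p - 1)*(p + 3)*(p^2 + 5*p + 6) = (p - 1)*(p + 2)*(p + 3)*(p + 3)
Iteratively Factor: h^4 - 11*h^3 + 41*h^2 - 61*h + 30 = (h - 3)*(h^3 - 8*h^2 + 17*h - 10) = (h - 3)*(h - 1)*(h^2 - 7*h + 10) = (h - 5)*(h - 3)*(h - 1)*(h - 2)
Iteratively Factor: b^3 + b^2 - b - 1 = (b + 1)*(b^2 - 1) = (b + 1)^2*(b - 1)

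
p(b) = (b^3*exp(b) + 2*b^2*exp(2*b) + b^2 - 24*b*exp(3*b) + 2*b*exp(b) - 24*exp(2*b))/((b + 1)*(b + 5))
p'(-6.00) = 6.05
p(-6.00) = 7.09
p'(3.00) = -53876.56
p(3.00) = -18286.59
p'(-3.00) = 1.56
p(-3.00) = -1.84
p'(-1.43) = 2.50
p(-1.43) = 0.01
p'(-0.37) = -2.13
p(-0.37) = -3.02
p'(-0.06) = -6.89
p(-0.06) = -4.35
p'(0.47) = -31.78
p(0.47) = -13.01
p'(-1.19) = 12.73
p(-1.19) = 1.35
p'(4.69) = -7714587.14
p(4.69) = -2628605.54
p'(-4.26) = 11.04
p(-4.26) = -7.02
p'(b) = (b^3*exp(b) + 4*b^2*exp(2*b) + 3*b^2*exp(b) - 72*b*exp(3*b) + 4*b*exp(2*b) + 2*b*exp(b) + 2*b - 24*exp(3*b) - 48*exp(2*b) + 2*exp(b))/((b + 1)*(b + 5)) - (b^3*exp(b) + 2*b^2*exp(2*b) + b^2 - 24*b*exp(3*b) + 2*b*exp(b) - 24*exp(2*b))/((b + 1)*(b + 5)^2) - (b^3*exp(b) + 2*b^2*exp(2*b) + b^2 - 24*b*exp(3*b) + 2*b*exp(b) - 24*exp(2*b))/((b + 1)^2*(b + 5)) = (b^5*exp(b) + 4*b^4*exp(2*b) + 7*b^4*exp(b) - 72*b^3*exp(3*b) + 24*b^3*exp(2*b) + 19*b^3*exp(b) - 408*b^2*exp(3*b) - 16*b^2*exp(2*b) + 25*b^2*exp(b) + 6*b^2 - 360*b*exp(3*b) - 220*b*exp(2*b) + 10*b*exp(b) + 10*b - 120*exp(3*b) - 96*exp(2*b) + 10*exp(b))/(b^4 + 12*b^3 + 46*b^2 + 60*b + 25)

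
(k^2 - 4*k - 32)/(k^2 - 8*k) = (k + 4)/k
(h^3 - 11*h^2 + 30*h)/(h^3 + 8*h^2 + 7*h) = (h^2 - 11*h + 30)/(h^2 + 8*h + 7)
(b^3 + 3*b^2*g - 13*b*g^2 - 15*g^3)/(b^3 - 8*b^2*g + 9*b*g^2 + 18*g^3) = (b + 5*g)/(b - 6*g)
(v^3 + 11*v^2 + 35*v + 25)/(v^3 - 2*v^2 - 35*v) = (v^2 + 6*v + 5)/(v*(v - 7))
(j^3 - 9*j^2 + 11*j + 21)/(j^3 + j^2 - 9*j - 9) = (j - 7)/(j + 3)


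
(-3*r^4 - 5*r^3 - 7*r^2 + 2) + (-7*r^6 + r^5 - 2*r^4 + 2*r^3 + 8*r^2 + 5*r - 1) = -7*r^6 + r^5 - 5*r^4 - 3*r^3 + r^2 + 5*r + 1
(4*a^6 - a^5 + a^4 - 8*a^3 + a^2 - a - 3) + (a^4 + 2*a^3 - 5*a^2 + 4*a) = 4*a^6 - a^5 + 2*a^4 - 6*a^3 - 4*a^2 + 3*a - 3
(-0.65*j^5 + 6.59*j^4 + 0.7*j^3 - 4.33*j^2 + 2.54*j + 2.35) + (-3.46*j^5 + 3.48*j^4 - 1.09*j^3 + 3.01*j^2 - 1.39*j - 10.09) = -4.11*j^5 + 10.07*j^4 - 0.39*j^3 - 1.32*j^2 + 1.15*j - 7.74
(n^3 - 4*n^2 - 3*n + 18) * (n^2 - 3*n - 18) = n^5 - 7*n^4 - 9*n^3 + 99*n^2 - 324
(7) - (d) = 7 - d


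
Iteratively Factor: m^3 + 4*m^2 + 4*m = (m + 2)*(m^2 + 2*m) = m*(m + 2)*(m + 2)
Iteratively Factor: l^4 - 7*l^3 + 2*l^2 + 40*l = (l - 5)*(l^3 - 2*l^2 - 8*l) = (l - 5)*(l + 2)*(l^2 - 4*l) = l*(l - 5)*(l + 2)*(l - 4)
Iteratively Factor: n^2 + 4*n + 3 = (n + 1)*(n + 3)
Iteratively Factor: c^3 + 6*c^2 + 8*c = (c + 4)*(c^2 + 2*c) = (c + 2)*(c + 4)*(c)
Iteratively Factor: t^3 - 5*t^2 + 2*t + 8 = (t - 4)*(t^2 - t - 2) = (t - 4)*(t + 1)*(t - 2)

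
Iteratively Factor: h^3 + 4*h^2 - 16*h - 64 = (h - 4)*(h^2 + 8*h + 16) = (h - 4)*(h + 4)*(h + 4)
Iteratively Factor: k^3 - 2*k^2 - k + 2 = (k - 1)*(k^2 - k - 2) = (k - 1)*(k + 1)*(k - 2)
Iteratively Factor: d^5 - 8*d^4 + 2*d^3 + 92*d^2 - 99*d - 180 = (d + 1)*(d^4 - 9*d^3 + 11*d^2 + 81*d - 180) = (d - 5)*(d + 1)*(d^3 - 4*d^2 - 9*d + 36) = (d - 5)*(d - 4)*(d + 1)*(d^2 - 9) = (d - 5)*(d - 4)*(d - 3)*(d + 1)*(d + 3)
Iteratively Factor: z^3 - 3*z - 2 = (z + 1)*(z^2 - z - 2) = (z - 2)*(z + 1)*(z + 1)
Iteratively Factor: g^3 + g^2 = (g)*(g^2 + g) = g^2*(g + 1)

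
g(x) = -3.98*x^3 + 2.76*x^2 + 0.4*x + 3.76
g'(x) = -11.94*x^2 + 5.52*x + 0.4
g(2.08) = -19.28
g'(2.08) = -39.78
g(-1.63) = 27.68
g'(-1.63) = -40.32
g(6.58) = -1007.97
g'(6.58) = -480.24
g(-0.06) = 3.75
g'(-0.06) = 0.03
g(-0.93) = 8.98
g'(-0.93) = -15.06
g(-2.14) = 54.55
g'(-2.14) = -66.09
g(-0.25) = 3.89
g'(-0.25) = -1.73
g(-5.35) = 690.08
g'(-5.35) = -370.88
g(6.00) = -754.16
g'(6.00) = -396.32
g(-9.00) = 3125.14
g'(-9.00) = -1016.42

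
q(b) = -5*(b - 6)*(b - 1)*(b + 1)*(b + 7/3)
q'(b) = -5*(b - 6)*(b - 1)*(b + 1) - 5*(b - 6)*(b - 1)*(b + 7/3) - 5*(b - 6)*(b + 1)*(b + 7/3) - 5*(b - 1)*(b + 1)*(b + 7/3)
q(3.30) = 752.13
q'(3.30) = 356.88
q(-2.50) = -37.19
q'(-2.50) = 262.92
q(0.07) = -70.91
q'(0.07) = -7.57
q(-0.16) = -65.23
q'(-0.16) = -40.84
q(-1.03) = 2.79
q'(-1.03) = -92.63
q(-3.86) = -1046.15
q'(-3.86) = 1372.39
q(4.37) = 988.67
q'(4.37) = 18.43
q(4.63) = 974.82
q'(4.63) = -129.86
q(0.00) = -70.00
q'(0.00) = -18.33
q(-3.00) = -240.00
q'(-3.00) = 566.67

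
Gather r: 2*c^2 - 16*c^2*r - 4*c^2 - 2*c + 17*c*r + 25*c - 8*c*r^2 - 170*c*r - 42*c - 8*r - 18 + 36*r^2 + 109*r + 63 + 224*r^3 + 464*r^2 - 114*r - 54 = -2*c^2 - 19*c + 224*r^3 + r^2*(500 - 8*c) + r*(-16*c^2 - 153*c - 13) - 9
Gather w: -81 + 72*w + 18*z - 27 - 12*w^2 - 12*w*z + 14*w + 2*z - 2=-12*w^2 + w*(86 - 12*z) + 20*z - 110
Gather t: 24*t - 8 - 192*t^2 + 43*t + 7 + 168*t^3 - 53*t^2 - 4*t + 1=168*t^3 - 245*t^2 + 63*t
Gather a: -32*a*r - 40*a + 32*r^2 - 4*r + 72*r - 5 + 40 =a*(-32*r - 40) + 32*r^2 + 68*r + 35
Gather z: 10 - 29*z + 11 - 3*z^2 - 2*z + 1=-3*z^2 - 31*z + 22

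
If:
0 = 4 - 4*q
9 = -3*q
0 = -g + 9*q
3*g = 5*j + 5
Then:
No Solution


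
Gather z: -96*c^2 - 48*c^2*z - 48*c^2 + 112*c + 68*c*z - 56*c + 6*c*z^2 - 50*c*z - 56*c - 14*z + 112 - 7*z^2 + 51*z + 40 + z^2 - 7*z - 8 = -144*c^2 + z^2*(6*c - 6) + z*(-48*c^2 + 18*c + 30) + 144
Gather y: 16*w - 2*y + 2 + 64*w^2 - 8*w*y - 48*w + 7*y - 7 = 64*w^2 - 32*w + y*(5 - 8*w) - 5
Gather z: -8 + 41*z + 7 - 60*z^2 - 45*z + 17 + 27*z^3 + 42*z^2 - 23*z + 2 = 27*z^3 - 18*z^2 - 27*z + 18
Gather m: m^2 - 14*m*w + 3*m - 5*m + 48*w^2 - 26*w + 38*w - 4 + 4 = m^2 + m*(-14*w - 2) + 48*w^2 + 12*w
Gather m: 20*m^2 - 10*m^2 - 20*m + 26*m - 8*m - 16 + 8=10*m^2 - 2*m - 8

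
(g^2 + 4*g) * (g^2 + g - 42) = g^4 + 5*g^3 - 38*g^2 - 168*g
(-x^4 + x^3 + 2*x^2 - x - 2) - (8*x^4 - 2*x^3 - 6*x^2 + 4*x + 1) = -9*x^4 + 3*x^3 + 8*x^2 - 5*x - 3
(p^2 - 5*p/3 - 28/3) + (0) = p^2 - 5*p/3 - 28/3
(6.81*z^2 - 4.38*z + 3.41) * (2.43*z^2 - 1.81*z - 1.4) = 16.5483*z^4 - 22.9695*z^3 + 6.6801*z^2 - 0.0401000000000007*z - 4.774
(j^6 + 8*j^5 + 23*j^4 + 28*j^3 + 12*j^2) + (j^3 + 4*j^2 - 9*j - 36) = j^6 + 8*j^5 + 23*j^4 + 29*j^3 + 16*j^2 - 9*j - 36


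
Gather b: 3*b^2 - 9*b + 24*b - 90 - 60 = 3*b^2 + 15*b - 150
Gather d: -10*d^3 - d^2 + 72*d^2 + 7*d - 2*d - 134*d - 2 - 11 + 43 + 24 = -10*d^3 + 71*d^2 - 129*d + 54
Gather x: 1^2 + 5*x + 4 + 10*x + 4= 15*x + 9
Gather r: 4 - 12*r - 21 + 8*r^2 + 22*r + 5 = 8*r^2 + 10*r - 12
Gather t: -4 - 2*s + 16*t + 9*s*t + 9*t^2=-2*s + 9*t^2 + t*(9*s + 16) - 4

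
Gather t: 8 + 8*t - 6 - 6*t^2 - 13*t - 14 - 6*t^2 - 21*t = -12*t^2 - 26*t - 12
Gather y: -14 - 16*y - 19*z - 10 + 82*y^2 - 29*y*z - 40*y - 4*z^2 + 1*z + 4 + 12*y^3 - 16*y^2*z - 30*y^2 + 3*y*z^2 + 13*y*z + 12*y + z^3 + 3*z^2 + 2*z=12*y^3 + y^2*(52 - 16*z) + y*(3*z^2 - 16*z - 44) + z^3 - z^2 - 16*z - 20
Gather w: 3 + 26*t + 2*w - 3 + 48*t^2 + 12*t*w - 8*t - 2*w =48*t^2 + 12*t*w + 18*t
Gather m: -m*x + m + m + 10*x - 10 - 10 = m*(2 - x) + 10*x - 20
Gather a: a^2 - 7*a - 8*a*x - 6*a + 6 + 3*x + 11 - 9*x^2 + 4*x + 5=a^2 + a*(-8*x - 13) - 9*x^2 + 7*x + 22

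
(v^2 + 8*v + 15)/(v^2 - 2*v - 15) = (v + 5)/(v - 5)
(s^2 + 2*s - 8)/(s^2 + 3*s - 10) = (s + 4)/(s + 5)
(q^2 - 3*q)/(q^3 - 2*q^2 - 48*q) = (3 - q)/(-q^2 + 2*q + 48)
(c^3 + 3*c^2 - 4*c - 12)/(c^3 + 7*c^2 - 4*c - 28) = (c + 3)/(c + 7)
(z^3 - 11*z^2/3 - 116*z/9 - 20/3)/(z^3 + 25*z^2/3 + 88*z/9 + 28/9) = (3*z^2 - 13*z - 30)/(3*z^2 + 23*z + 14)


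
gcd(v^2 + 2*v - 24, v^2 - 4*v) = v - 4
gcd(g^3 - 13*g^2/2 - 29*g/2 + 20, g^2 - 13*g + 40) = g - 8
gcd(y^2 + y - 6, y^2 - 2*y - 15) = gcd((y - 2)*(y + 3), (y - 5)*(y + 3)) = y + 3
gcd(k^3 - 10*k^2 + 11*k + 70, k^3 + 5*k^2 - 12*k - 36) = k + 2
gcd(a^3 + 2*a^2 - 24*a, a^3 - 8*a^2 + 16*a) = a^2 - 4*a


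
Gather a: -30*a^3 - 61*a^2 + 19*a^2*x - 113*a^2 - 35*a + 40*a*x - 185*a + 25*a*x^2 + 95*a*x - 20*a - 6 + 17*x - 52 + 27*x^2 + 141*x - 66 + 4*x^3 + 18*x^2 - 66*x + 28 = -30*a^3 + a^2*(19*x - 174) + a*(25*x^2 + 135*x - 240) + 4*x^3 + 45*x^2 + 92*x - 96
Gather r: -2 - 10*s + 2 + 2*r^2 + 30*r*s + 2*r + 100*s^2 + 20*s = 2*r^2 + r*(30*s + 2) + 100*s^2 + 10*s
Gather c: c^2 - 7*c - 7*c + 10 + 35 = c^2 - 14*c + 45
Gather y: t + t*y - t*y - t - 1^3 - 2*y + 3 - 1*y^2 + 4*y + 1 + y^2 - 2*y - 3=0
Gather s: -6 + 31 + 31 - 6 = 50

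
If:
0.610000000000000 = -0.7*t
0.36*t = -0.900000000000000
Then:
No Solution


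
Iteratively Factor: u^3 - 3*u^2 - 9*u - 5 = (u - 5)*(u^2 + 2*u + 1) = (u - 5)*(u + 1)*(u + 1)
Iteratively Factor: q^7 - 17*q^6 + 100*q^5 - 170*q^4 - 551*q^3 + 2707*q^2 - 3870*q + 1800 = (q - 5)*(q^6 - 12*q^5 + 40*q^4 + 30*q^3 - 401*q^2 + 702*q - 360) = (q - 5)*(q - 3)*(q^5 - 9*q^4 + 13*q^3 + 69*q^2 - 194*q + 120) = (q - 5)*(q - 3)*(q + 3)*(q^4 - 12*q^3 + 49*q^2 - 78*q + 40) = (q - 5)*(q - 3)*(q - 2)*(q + 3)*(q^3 - 10*q^2 + 29*q - 20) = (q - 5)*(q - 3)*(q - 2)*(q - 1)*(q + 3)*(q^2 - 9*q + 20) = (q - 5)^2*(q - 3)*(q - 2)*(q - 1)*(q + 3)*(q - 4)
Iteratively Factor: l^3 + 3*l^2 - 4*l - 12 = (l + 2)*(l^2 + l - 6) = (l - 2)*(l + 2)*(l + 3)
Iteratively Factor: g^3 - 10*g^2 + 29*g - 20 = (g - 4)*(g^2 - 6*g + 5) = (g - 4)*(g - 1)*(g - 5)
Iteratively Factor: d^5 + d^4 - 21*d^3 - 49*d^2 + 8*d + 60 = (d - 5)*(d^4 + 6*d^3 + 9*d^2 - 4*d - 12) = (d - 5)*(d - 1)*(d^3 + 7*d^2 + 16*d + 12) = (d - 5)*(d - 1)*(d + 3)*(d^2 + 4*d + 4) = (d - 5)*(d - 1)*(d + 2)*(d + 3)*(d + 2)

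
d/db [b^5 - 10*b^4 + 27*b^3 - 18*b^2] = b*(5*b^3 - 40*b^2 + 81*b - 36)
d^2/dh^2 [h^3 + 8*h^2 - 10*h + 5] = 6*h + 16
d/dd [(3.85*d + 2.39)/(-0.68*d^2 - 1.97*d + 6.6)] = (2.618*d^2 + 3.2504*d + 30.1183)/(0.4624*d^4 + 2.6792*d^3 - 5.0951*d^2 - 26.004*d + 43.56)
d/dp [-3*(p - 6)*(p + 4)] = 6 - 6*p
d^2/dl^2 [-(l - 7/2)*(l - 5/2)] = -2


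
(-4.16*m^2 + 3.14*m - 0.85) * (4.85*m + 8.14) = -20.176*m^3 - 18.6334*m^2 + 21.4371*m - 6.919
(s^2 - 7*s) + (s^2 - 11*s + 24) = 2*s^2 - 18*s + 24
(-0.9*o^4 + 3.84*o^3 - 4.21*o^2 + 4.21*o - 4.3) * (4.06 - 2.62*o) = 2.358*o^5 - 13.7148*o^4 + 26.6206*o^3 - 28.1228*o^2 + 28.3586*o - 17.458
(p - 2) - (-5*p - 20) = 6*p + 18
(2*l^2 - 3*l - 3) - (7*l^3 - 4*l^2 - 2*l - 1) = -7*l^3 + 6*l^2 - l - 2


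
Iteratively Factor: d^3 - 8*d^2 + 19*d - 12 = (d - 1)*(d^2 - 7*d + 12) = (d - 4)*(d - 1)*(d - 3)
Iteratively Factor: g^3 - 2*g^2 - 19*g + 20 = (g - 1)*(g^2 - g - 20) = (g - 5)*(g - 1)*(g + 4)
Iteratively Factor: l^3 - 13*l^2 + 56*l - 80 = (l - 5)*(l^2 - 8*l + 16) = (l - 5)*(l - 4)*(l - 4)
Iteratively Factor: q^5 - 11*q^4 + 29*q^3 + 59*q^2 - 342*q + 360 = (q - 5)*(q^4 - 6*q^3 - q^2 + 54*q - 72) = (q - 5)*(q - 2)*(q^3 - 4*q^2 - 9*q + 36) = (q - 5)*(q - 4)*(q - 2)*(q^2 - 9) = (q - 5)*(q - 4)*(q - 3)*(q - 2)*(q + 3)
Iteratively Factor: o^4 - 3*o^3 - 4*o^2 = (o)*(o^3 - 3*o^2 - 4*o) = o^2*(o^2 - 3*o - 4) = o^2*(o - 4)*(o + 1)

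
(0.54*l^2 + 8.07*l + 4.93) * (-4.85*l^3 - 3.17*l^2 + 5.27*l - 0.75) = -2.619*l^5 - 40.8513*l^4 - 46.6466*l^3 + 26.4958*l^2 + 19.9286*l - 3.6975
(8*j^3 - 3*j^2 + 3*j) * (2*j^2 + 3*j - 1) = 16*j^5 + 18*j^4 - 11*j^3 + 12*j^2 - 3*j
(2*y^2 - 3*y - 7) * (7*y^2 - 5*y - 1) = 14*y^4 - 31*y^3 - 36*y^2 + 38*y + 7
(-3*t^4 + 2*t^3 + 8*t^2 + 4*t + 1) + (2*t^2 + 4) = -3*t^4 + 2*t^3 + 10*t^2 + 4*t + 5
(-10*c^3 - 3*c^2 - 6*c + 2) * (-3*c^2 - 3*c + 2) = 30*c^5 + 39*c^4 + 7*c^3 + 6*c^2 - 18*c + 4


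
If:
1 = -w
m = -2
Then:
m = -2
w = -1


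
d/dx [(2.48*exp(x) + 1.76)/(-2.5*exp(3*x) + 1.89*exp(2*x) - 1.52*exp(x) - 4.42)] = (12.4*exp(3*x) + 8.5128*exp(2*x) - 6.6528*exp(x) - 8.2864)*exp(x)/(6.25*exp(6*x) - 9.45*exp(5*x) + 11.1721*exp(4*x) + 16.3544*exp(3*x) - 14.3972*exp(2*x) + 13.4368*exp(x) + 19.5364)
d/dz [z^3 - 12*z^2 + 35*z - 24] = 3*z^2 - 24*z + 35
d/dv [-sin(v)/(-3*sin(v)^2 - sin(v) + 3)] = 3*(cos(v)^2 - 2)*cos(v)/(sin(v) - 3*cos(v)^2)^2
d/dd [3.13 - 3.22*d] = -3.22000000000000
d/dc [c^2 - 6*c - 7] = 2*c - 6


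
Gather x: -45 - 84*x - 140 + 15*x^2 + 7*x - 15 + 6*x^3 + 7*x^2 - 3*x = 6*x^3 + 22*x^2 - 80*x - 200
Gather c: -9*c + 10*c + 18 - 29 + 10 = c - 1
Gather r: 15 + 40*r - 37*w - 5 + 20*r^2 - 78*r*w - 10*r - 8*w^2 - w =20*r^2 + r*(30 - 78*w) - 8*w^2 - 38*w + 10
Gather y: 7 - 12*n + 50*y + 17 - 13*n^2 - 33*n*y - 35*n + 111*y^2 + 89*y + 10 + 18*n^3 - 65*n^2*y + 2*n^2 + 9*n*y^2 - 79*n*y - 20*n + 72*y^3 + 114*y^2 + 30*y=18*n^3 - 11*n^2 - 67*n + 72*y^3 + y^2*(9*n + 225) + y*(-65*n^2 - 112*n + 169) + 34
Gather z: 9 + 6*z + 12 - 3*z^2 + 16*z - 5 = -3*z^2 + 22*z + 16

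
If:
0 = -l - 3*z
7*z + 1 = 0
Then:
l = 3/7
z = -1/7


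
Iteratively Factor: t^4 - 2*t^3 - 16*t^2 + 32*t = (t + 4)*(t^3 - 6*t^2 + 8*t) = t*(t + 4)*(t^2 - 6*t + 8) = t*(t - 2)*(t + 4)*(t - 4)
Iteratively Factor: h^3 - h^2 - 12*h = (h + 3)*(h^2 - 4*h) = (h - 4)*(h + 3)*(h)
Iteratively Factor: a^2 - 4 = (a + 2)*(a - 2)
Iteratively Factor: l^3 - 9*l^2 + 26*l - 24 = (l - 4)*(l^2 - 5*l + 6) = (l - 4)*(l - 3)*(l - 2)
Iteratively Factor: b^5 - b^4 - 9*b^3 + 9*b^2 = (b)*(b^4 - b^3 - 9*b^2 + 9*b) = b^2*(b^3 - b^2 - 9*b + 9) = b^2*(b - 3)*(b^2 + 2*b - 3) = b^2*(b - 3)*(b + 3)*(b - 1)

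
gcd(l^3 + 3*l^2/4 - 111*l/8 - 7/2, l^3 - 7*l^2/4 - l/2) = l + 1/4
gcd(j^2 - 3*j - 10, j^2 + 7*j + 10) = j + 2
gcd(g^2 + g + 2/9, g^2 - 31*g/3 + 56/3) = 1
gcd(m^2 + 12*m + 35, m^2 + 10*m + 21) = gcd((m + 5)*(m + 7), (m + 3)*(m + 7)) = m + 7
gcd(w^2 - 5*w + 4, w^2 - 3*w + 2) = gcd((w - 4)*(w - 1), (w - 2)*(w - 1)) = w - 1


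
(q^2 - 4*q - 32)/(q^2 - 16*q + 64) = (q + 4)/(q - 8)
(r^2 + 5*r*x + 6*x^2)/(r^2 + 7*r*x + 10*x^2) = (r + 3*x)/(r + 5*x)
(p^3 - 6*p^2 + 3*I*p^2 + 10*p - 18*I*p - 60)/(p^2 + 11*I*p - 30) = (p^2 - 2*p*(3 + I) + 12*I)/(p + 6*I)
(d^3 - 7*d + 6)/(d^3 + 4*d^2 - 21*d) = (d^3 - 7*d + 6)/(d*(d^2 + 4*d - 21))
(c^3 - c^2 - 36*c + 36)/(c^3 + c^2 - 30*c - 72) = (c^2 + 5*c - 6)/(c^2 + 7*c + 12)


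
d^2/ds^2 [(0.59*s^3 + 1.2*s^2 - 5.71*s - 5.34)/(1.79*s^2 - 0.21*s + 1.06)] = (1.77635683940025e-15*s^5 + 7.105427357601e-15*s^4 - 37.875556*s^3 - 117.108648*s^2 + 81.026304*s + 19.947792)/(5.735339*s^6 - 2.018583*s^5 + 10.425855*s^4 - 2.399985*s^3 + 6.17397*s^2 - 0.707868*s + 1.191016)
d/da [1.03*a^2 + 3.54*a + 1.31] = 2.06*a + 3.54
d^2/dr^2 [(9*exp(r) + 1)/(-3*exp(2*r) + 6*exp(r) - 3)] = (-9*exp(2*r) - 40*exp(r) - 11)*exp(r)/(3*(exp(4*r) - 4*exp(3*r) + 6*exp(2*r) - 4*exp(r) + 1))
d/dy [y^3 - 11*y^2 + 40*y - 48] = 3*y^2 - 22*y + 40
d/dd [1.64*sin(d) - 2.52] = 1.64*cos(d)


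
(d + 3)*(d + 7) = d^2 + 10*d + 21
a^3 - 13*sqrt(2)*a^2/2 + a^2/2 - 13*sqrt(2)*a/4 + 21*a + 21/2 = (a + 1/2)*(a - 7*sqrt(2)/2)*(a - 3*sqrt(2))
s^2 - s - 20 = (s - 5)*(s + 4)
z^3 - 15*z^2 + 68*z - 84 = (z - 7)*(z - 6)*(z - 2)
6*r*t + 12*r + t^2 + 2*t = (6*r + t)*(t + 2)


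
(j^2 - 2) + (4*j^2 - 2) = 5*j^2 - 4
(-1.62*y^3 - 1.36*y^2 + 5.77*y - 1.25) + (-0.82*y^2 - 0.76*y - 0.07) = -1.62*y^3 - 2.18*y^2 + 5.01*y - 1.32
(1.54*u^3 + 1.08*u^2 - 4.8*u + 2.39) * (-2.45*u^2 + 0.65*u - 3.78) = -3.773*u^5 - 1.645*u^4 + 6.6408*u^3 - 13.0579*u^2 + 19.6975*u - 9.0342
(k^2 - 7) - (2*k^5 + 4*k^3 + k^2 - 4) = -2*k^5 - 4*k^3 - 3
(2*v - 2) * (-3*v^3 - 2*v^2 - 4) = -6*v^4 + 2*v^3 + 4*v^2 - 8*v + 8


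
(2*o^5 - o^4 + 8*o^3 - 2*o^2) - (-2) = 2*o^5 - o^4 + 8*o^3 - 2*o^2 + 2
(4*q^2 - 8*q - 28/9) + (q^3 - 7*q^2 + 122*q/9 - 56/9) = q^3 - 3*q^2 + 50*q/9 - 28/3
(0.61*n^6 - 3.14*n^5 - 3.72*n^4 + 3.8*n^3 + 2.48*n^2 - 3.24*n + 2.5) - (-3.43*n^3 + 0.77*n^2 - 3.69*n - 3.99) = 0.61*n^6 - 3.14*n^5 - 3.72*n^4 + 7.23*n^3 + 1.71*n^2 + 0.45*n + 6.49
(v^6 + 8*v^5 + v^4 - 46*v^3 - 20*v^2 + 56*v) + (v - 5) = v^6 + 8*v^5 + v^4 - 46*v^3 - 20*v^2 + 57*v - 5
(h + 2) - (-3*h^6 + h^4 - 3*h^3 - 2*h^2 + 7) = 3*h^6 - h^4 + 3*h^3 + 2*h^2 + h - 5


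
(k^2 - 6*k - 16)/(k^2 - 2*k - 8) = (k - 8)/(k - 4)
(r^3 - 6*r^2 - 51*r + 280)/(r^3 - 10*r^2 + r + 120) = (r + 7)/(r + 3)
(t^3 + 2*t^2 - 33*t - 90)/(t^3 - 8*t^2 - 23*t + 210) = (t + 3)/(t - 7)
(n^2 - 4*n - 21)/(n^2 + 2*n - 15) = (n^2 - 4*n - 21)/(n^2 + 2*n - 15)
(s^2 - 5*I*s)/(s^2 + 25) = s/(s + 5*I)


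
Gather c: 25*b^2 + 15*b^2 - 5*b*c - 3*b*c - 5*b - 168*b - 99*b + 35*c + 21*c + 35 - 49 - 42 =40*b^2 - 272*b + c*(56 - 8*b) - 56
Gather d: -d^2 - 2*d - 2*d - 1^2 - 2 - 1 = -d^2 - 4*d - 4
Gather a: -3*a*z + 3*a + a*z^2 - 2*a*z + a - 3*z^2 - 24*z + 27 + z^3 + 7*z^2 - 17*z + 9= a*(z^2 - 5*z + 4) + z^3 + 4*z^2 - 41*z + 36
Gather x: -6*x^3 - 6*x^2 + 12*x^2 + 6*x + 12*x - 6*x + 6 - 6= -6*x^3 + 6*x^2 + 12*x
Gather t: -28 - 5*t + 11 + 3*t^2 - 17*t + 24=3*t^2 - 22*t + 7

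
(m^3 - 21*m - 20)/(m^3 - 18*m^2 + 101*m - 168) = (m^3 - 21*m - 20)/(m^3 - 18*m^2 + 101*m - 168)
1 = 1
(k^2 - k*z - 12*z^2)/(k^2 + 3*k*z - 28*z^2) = (k + 3*z)/(k + 7*z)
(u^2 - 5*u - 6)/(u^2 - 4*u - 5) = (u - 6)/(u - 5)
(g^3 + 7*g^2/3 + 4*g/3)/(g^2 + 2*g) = (3*g^2 + 7*g + 4)/(3*(g + 2))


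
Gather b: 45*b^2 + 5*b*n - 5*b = 45*b^2 + b*(5*n - 5)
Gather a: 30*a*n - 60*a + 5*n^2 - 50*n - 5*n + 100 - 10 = a*(30*n - 60) + 5*n^2 - 55*n + 90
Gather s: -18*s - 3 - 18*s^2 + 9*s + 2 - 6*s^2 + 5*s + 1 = -24*s^2 - 4*s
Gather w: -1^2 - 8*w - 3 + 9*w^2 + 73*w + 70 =9*w^2 + 65*w + 66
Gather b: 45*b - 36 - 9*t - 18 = 45*b - 9*t - 54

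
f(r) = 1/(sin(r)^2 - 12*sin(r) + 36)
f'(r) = (-2*sin(r)*cos(r) + 12*cos(r))/(sin(r)^2 - 12*sin(r) + 36)^2 = -2*cos(r)/(sin(r) - 6)^3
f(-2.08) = 0.02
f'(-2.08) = -0.00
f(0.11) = 0.03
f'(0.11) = 0.01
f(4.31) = 0.02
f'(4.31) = -0.00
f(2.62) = 0.03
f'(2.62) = -0.01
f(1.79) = 0.04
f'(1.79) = -0.00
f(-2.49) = 0.02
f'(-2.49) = -0.01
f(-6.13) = 0.03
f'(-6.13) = 0.01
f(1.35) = 0.04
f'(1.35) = 0.00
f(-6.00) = 0.03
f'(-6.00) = 0.01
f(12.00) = 0.02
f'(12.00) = 0.01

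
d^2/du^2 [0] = 0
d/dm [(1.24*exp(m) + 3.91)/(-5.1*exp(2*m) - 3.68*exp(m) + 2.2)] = (6.324*exp(2*m) + 39.882*exp(m) + 17.1168)*exp(m)/(26.01*exp(4*m) + 37.536*exp(3*m) - 8.8976*exp(2*m) - 16.192*exp(m) + 4.84)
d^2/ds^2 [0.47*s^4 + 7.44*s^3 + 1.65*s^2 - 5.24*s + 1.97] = 5.64*s^2 + 44.64*s + 3.3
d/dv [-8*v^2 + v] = 1 - 16*v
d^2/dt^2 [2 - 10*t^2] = -20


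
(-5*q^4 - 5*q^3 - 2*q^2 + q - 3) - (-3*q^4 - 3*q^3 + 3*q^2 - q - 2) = -2*q^4 - 2*q^3 - 5*q^2 + 2*q - 1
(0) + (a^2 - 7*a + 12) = a^2 - 7*a + 12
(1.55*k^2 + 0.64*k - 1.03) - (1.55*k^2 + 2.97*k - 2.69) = 1.66 - 2.33*k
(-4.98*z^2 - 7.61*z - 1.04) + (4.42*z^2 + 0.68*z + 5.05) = -0.56*z^2 - 6.93*z + 4.01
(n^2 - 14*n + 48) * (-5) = -5*n^2 + 70*n - 240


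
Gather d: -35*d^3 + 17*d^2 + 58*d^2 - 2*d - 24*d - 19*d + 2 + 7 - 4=-35*d^3 + 75*d^2 - 45*d + 5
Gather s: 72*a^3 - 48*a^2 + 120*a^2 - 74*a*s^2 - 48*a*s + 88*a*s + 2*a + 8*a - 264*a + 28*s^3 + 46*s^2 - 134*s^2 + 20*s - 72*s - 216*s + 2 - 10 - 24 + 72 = 72*a^3 + 72*a^2 - 254*a + 28*s^3 + s^2*(-74*a - 88) + s*(40*a - 268) + 40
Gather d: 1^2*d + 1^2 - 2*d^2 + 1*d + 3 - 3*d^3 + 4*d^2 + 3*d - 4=-3*d^3 + 2*d^2 + 5*d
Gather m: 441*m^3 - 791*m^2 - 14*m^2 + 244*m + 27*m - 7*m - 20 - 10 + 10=441*m^3 - 805*m^2 + 264*m - 20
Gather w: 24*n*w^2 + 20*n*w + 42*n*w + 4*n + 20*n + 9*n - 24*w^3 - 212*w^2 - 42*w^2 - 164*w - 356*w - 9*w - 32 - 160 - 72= 33*n - 24*w^3 + w^2*(24*n - 254) + w*(62*n - 529) - 264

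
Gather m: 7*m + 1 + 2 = 7*m + 3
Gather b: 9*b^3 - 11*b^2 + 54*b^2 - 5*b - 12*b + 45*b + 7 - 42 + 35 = 9*b^3 + 43*b^2 + 28*b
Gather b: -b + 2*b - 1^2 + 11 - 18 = b - 8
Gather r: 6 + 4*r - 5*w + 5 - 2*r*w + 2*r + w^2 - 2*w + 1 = r*(6 - 2*w) + w^2 - 7*w + 12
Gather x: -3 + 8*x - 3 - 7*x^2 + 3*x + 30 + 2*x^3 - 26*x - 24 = 2*x^3 - 7*x^2 - 15*x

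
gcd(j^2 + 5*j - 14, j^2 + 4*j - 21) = j + 7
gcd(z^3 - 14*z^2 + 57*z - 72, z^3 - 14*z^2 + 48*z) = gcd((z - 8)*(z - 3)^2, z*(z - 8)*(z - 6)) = z - 8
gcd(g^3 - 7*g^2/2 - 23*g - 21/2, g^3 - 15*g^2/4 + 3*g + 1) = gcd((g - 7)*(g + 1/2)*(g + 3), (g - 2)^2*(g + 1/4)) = 1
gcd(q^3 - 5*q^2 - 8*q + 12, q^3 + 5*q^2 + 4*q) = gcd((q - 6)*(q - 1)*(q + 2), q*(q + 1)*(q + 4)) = 1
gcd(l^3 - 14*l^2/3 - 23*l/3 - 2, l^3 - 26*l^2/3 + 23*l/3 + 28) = 1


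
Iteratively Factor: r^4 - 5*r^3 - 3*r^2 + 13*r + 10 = (r + 1)*(r^3 - 6*r^2 + 3*r + 10) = (r + 1)^2*(r^2 - 7*r + 10) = (r - 2)*(r + 1)^2*(r - 5)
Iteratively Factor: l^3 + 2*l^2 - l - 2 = (l + 1)*(l^2 + l - 2) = (l + 1)*(l + 2)*(l - 1)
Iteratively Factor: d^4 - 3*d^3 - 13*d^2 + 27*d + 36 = (d - 3)*(d^3 - 13*d - 12) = (d - 3)*(d + 1)*(d^2 - d - 12) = (d - 4)*(d - 3)*(d + 1)*(d + 3)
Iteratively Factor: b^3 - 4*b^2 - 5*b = (b + 1)*(b^2 - 5*b) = b*(b + 1)*(b - 5)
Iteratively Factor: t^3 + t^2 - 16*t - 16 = (t + 4)*(t^2 - 3*t - 4) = (t - 4)*(t + 4)*(t + 1)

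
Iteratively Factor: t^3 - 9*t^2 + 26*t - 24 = (t - 4)*(t^2 - 5*t + 6) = (t - 4)*(t - 3)*(t - 2)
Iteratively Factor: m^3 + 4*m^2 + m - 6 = (m - 1)*(m^2 + 5*m + 6) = (m - 1)*(m + 3)*(m + 2)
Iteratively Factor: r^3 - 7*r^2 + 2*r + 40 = (r - 5)*(r^2 - 2*r - 8) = (r - 5)*(r - 4)*(r + 2)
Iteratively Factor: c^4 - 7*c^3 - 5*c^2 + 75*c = (c)*(c^3 - 7*c^2 - 5*c + 75) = c*(c - 5)*(c^2 - 2*c - 15) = c*(c - 5)^2*(c + 3)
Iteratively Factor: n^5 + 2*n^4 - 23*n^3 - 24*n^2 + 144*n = (n)*(n^4 + 2*n^3 - 23*n^2 - 24*n + 144) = n*(n + 4)*(n^3 - 2*n^2 - 15*n + 36) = n*(n - 3)*(n + 4)*(n^2 + n - 12) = n*(n - 3)^2*(n + 4)*(n + 4)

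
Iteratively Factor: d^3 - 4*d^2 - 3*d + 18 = (d - 3)*(d^2 - d - 6) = (d - 3)*(d + 2)*(d - 3)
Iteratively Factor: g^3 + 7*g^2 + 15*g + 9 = (g + 3)*(g^2 + 4*g + 3) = (g + 1)*(g + 3)*(g + 3)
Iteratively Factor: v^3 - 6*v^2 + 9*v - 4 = (v - 1)*(v^2 - 5*v + 4) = (v - 1)^2*(v - 4)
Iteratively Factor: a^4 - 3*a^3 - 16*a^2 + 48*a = (a)*(a^3 - 3*a^2 - 16*a + 48) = a*(a - 4)*(a^2 + a - 12) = a*(a - 4)*(a - 3)*(a + 4)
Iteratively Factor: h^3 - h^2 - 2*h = (h - 2)*(h^2 + h) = (h - 2)*(h + 1)*(h)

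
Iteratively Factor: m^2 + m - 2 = (m + 2)*(m - 1)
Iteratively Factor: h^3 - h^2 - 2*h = (h)*(h^2 - h - 2) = h*(h + 1)*(h - 2)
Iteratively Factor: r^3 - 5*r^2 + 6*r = (r - 2)*(r^2 - 3*r) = (r - 3)*(r - 2)*(r)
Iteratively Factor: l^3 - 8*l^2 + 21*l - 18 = (l - 3)*(l^2 - 5*l + 6) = (l - 3)*(l - 2)*(l - 3)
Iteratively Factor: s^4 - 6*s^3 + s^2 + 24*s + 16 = (s + 1)*(s^3 - 7*s^2 + 8*s + 16) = (s + 1)^2*(s^2 - 8*s + 16) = (s - 4)*(s + 1)^2*(s - 4)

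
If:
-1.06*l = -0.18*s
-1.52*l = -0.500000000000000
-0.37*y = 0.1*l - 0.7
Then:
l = 0.33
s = 1.94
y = 1.80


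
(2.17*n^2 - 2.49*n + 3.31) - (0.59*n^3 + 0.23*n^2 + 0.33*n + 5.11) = -0.59*n^3 + 1.94*n^2 - 2.82*n - 1.8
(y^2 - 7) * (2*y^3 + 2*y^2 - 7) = 2*y^5 + 2*y^4 - 14*y^3 - 21*y^2 + 49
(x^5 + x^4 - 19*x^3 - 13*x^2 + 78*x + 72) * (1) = x^5 + x^4 - 19*x^3 - 13*x^2 + 78*x + 72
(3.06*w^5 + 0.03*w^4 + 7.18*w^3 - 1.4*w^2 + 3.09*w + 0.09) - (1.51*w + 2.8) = 3.06*w^5 + 0.03*w^4 + 7.18*w^3 - 1.4*w^2 + 1.58*w - 2.71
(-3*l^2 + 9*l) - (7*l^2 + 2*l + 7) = -10*l^2 + 7*l - 7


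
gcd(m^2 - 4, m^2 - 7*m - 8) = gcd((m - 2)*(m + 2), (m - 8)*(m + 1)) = 1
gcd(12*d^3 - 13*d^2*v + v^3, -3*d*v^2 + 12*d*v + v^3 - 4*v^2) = -3*d + v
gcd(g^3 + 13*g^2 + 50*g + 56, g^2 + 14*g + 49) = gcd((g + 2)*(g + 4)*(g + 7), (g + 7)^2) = g + 7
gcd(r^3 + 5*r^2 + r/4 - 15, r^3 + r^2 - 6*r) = 1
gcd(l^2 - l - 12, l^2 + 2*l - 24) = l - 4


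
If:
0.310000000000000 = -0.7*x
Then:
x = -0.44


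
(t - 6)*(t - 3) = t^2 - 9*t + 18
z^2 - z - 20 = (z - 5)*(z + 4)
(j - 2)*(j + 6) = j^2 + 4*j - 12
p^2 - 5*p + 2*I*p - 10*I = (p - 5)*(p + 2*I)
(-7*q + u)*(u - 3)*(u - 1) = -7*q*u^2 + 28*q*u - 21*q + u^3 - 4*u^2 + 3*u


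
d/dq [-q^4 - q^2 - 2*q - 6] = -4*q^3 - 2*q - 2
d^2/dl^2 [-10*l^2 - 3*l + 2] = -20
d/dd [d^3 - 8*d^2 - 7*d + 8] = 3*d^2 - 16*d - 7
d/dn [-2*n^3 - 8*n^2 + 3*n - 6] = -6*n^2 - 16*n + 3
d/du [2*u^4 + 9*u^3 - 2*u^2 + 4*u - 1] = 8*u^3 + 27*u^2 - 4*u + 4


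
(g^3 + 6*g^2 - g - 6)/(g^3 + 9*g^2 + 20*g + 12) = (g - 1)/(g + 2)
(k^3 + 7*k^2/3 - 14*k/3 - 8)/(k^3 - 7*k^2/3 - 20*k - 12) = (3*k^2 - 2*k - 8)/(3*k^2 - 16*k - 12)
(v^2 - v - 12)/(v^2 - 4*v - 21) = (v - 4)/(v - 7)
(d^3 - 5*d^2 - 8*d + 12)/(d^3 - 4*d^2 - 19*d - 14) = (d^2 - 7*d + 6)/(d^2 - 6*d - 7)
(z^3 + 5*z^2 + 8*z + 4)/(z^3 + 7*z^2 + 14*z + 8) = (z + 2)/(z + 4)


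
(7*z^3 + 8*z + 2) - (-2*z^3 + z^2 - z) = 9*z^3 - z^2 + 9*z + 2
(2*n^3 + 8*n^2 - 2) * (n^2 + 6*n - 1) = 2*n^5 + 20*n^4 + 46*n^3 - 10*n^2 - 12*n + 2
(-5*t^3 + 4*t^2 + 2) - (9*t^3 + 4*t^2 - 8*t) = -14*t^3 + 8*t + 2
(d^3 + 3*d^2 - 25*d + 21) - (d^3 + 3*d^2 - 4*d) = 21 - 21*d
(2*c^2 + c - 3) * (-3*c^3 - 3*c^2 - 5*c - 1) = -6*c^5 - 9*c^4 - 4*c^3 + 2*c^2 + 14*c + 3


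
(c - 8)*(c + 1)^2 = c^3 - 6*c^2 - 15*c - 8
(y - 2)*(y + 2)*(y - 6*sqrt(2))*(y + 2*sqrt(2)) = y^4 - 4*sqrt(2)*y^3 - 28*y^2 + 16*sqrt(2)*y + 96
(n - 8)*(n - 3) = n^2 - 11*n + 24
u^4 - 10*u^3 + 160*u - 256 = (u - 8)*(u - 4)*(u - 2)*(u + 4)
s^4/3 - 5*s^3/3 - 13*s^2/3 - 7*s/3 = s*(s/3 + 1/3)*(s - 7)*(s + 1)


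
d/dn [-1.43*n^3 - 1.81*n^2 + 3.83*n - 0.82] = -4.29*n^2 - 3.62*n + 3.83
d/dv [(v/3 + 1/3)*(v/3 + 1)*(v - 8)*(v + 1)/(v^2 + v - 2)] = 2*(v^5 - 7*v^3 + 19*v^2 + 90*v + 65)/(9*(v^4 + 2*v^3 - 3*v^2 - 4*v + 4))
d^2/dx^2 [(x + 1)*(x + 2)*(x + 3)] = 6*x + 12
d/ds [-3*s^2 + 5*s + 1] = 5 - 6*s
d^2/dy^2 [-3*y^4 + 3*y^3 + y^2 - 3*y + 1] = -36*y^2 + 18*y + 2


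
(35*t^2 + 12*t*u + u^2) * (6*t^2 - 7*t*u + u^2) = 210*t^4 - 173*t^3*u - 43*t^2*u^2 + 5*t*u^3 + u^4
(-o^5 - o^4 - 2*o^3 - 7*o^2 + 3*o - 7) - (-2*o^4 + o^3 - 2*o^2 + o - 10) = -o^5 + o^4 - 3*o^3 - 5*o^2 + 2*o + 3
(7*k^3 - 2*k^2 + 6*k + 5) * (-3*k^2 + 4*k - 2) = -21*k^5 + 34*k^4 - 40*k^3 + 13*k^2 + 8*k - 10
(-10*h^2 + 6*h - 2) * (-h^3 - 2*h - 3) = 10*h^5 - 6*h^4 + 22*h^3 + 18*h^2 - 14*h + 6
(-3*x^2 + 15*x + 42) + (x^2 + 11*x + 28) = -2*x^2 + 26*x + 70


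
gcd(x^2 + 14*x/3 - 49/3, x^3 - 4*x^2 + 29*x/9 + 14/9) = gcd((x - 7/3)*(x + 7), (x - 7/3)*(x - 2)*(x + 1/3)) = x - 7/3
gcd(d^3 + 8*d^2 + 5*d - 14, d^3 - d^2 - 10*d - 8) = d + 2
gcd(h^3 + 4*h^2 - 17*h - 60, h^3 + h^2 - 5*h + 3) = h + 3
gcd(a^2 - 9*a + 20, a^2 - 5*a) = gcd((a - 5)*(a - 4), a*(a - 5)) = a - 5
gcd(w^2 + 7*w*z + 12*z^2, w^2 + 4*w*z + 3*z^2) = w + 3*z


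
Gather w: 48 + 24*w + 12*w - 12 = 36*w + 36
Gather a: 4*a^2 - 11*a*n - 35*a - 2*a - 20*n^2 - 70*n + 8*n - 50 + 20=4*a^2 + a*(-11*n - 37) - 20*n^2 - 62*n - 30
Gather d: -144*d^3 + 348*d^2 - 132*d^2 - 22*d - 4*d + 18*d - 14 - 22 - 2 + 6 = -144*d^3 + 216*d^2 - 8*d - 32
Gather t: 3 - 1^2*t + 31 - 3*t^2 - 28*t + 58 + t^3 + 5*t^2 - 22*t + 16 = t^3 + 2*t^2 - 51*t + 108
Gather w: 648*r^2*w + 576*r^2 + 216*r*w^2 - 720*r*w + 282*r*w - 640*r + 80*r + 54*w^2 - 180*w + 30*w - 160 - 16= 576*r^2 - 560*r + w^2*(216*r + 54) + w*(648*r^2 - 438*r - 150) - 176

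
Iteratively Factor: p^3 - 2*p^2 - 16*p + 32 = (p - 4)*(p^2 + 2*p - 8) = (p - 4)*(p - 2)*(p + 4)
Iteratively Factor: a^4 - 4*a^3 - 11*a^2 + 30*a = (a - 5)*(a^3 + a^2 - 6*a) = a*(a - 5)*(a^2 + a - 6) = a*(a - 5)*(a - 2)*(a + 3)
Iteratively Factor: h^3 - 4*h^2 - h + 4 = (h - 4)*(h^2 - 1) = (h - 4)*(h - 1)*(h + 1)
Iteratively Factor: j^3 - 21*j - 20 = (j + 4)*(j^2 - 4*j - 5) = (j - 5)*(j + 4)*(j + 1)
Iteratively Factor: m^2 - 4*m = (m)*(m - 4)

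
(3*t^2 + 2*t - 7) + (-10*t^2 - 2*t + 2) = -7*t^2 - 5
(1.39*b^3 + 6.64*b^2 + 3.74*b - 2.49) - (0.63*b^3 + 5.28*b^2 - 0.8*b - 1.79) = 0.76*b^3 + 1.36*b^2 + 4.54*b - 0.7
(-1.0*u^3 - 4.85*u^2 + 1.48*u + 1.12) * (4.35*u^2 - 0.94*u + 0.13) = -4.35*u^5 - 20.1575*u^4 + 10.867*u^3 + 2.8503*u^2 - 0.8604*u + 0.1456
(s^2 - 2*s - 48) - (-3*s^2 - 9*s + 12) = 4*s^2 + 7*s - 60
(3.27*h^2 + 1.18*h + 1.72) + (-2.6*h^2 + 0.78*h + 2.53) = 0.67*h^2 + 1.96*h + 4.25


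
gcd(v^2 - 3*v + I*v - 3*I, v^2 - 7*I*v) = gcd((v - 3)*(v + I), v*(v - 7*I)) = 1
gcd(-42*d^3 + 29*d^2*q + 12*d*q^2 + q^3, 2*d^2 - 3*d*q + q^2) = -d + q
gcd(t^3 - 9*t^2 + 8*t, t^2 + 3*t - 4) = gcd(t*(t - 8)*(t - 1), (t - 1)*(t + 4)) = t - 1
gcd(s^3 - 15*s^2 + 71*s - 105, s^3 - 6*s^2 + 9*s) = s - 3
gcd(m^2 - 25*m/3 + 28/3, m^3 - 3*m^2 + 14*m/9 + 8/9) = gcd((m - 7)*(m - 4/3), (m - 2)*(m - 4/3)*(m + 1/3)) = m - 4/3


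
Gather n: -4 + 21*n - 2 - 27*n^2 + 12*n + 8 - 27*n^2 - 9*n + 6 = -54*n^2 + 24*n + 8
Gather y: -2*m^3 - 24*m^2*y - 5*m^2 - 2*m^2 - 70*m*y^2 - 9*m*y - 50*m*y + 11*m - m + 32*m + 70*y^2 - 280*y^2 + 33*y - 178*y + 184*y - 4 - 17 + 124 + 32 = -2*m^3 - 7*m^2 + 42*m + y^2*(-70*m - 210) + y*(-24*m^2 - 59*m + 39) + 135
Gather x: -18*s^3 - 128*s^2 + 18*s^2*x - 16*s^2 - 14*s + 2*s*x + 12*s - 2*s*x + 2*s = -18*s^3 + 18*s^2*x - 144*s^2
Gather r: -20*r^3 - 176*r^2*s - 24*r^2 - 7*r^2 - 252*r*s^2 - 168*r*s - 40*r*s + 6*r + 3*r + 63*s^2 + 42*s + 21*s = -20*r^3 + r^2*(-176*s - 31) + r*(-252*s^2 - 208*s + 9) + 63*s^2 + 63*s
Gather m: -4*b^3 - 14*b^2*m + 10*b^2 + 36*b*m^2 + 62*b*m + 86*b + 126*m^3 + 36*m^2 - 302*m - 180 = -4*b^3 + 10*b^2 + 86*b + 126*m^3 + m^2*(36*b + 36) + m*(-14*b^2 + 62*b - 302) - 180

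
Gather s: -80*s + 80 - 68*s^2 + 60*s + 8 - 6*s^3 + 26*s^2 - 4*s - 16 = -6*s^3 - 42*s^2 - 24*s + 72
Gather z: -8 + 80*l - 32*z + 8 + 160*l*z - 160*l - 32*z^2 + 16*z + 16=-80*l - 32*z^2 + z*(160*l - 16) + 16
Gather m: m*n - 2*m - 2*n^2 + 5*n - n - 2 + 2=m*(n - 2) - 2*n^2 + 4*n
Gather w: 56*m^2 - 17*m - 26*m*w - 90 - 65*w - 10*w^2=56*m^2 - 17*m - 10*w^2 + w*(-26*m - 65) - 90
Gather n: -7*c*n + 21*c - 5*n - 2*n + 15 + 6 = 21*c + n*(-7*c - 7) + 21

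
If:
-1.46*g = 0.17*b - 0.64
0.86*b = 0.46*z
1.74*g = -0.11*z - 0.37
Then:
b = -371.46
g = 43.69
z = -694.47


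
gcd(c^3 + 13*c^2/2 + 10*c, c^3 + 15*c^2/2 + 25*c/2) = c^2 + 5*c/2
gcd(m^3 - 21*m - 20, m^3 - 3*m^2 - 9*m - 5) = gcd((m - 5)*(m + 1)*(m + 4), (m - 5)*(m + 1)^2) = m^2 - 4*m - 5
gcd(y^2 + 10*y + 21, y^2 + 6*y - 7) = y + 7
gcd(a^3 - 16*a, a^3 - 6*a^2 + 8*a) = a^2 - 4*a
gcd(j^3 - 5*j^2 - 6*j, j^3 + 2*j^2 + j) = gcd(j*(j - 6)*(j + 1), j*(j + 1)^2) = j^2 + j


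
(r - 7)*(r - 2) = r^2 - 9*r + 14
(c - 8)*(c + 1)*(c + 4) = c^3 - 3*c^2 - 36*c - 32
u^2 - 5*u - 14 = (u - 7)*(u + 2)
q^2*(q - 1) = q^3 - q^2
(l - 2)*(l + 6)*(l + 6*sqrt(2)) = l^3 + 4*l^2 + 6*sqrt(2)*l^2 - 12*l + 24*sqrt(2)*l - 72*sqrt(2)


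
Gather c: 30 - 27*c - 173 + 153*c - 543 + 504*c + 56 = 630*c - 630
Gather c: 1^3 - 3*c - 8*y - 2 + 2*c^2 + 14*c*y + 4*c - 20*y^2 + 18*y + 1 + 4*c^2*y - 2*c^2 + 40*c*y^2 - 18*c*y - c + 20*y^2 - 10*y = 4*c^2*y + c*(40*y^2 - 4*y)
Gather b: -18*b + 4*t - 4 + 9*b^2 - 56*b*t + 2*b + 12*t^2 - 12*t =9*b^2 + b*(-56*t - 16) + 12*t^2 - 8*t - 4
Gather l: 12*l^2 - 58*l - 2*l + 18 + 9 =12*l^2 - 60*l + 27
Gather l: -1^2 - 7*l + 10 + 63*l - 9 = 56*l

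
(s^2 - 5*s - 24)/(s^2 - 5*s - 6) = (-s^2 + 5*s + 24)/(-s^2 + 5*s + 6)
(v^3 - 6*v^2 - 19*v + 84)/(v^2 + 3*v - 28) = (v^3 - 6*v^2 - 19*v + 84)/(v^2 + 3*v - 28)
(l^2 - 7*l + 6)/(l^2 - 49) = (l^2 - 7*l + 6)/(l^2 - 49)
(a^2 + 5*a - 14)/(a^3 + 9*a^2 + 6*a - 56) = 1/(a + 4)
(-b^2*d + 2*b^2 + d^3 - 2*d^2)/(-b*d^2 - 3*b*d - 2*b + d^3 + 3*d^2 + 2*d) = (b*d - 2*b + d^2 - 2*d)/(d^2 + 3*d + 2)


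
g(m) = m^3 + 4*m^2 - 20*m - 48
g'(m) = 3*m^2 + 8*m - 20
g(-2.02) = 0.48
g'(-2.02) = -23.92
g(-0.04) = -47.19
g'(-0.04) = -20.32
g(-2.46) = 10.52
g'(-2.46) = -21.53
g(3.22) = -37.54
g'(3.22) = 36.87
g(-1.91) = -2.18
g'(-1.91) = -24.34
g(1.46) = -65.56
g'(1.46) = -1.93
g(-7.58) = -102.09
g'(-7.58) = 91.73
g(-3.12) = 22.97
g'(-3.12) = -15.76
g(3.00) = -45.00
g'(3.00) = 31.00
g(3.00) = -45.00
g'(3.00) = 31.00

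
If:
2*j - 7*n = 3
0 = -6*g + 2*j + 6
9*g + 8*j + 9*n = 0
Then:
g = 83/95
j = -36/95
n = -51/95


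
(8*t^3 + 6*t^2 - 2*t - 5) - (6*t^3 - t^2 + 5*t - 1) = 2*t^3 + 7*t^2 - 7*t - 4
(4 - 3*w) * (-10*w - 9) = 30*w^2 - 13*w - 36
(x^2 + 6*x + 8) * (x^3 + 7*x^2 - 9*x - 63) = x^5 + 13*x^4 + 41*x^3 - 61*x^2 - 450*x - 504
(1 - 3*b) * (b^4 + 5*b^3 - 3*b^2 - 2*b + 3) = -3*b^5 - 14*b^4 + 14*b^3 + 3*b^2 - 11*b + 3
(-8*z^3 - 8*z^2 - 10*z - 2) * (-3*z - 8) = 24*z^4 + 88*z^3 + 94*z^2 + 86*z + 16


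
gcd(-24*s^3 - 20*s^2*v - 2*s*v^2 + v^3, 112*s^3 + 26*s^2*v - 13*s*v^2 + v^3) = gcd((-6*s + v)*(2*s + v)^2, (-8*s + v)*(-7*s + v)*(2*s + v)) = 2*s + v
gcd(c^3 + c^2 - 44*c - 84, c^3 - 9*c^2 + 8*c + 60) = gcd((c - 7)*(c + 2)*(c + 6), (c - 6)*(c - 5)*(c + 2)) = c + 2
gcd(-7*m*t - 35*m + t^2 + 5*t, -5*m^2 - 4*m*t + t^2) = 1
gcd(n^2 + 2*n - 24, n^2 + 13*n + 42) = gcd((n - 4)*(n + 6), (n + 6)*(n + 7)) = n + 6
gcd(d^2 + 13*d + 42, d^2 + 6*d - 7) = d + 7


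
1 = 1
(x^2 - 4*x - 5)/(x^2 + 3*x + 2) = (x - 5)/(x + 2)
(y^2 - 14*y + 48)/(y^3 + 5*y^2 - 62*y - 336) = (y - 6)/(y^2 + 13*y + 42)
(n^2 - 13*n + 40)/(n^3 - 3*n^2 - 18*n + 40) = (n - 8)/(n^2 + 2*n - 8)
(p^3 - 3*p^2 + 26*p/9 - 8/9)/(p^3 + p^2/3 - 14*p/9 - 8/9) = (3*p^2 - 5*p + 2)/(3*p^2 + 5*p + 2)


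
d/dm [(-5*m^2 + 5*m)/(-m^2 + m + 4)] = 20*(1 - 2*m)/(m^4 - 2*m^3 - 7*m^2 + 8*m + 16)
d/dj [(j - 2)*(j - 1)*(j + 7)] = 3*j^2 + 8*j - 19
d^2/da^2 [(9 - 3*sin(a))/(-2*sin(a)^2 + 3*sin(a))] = 3*(-4*sin(a)^2 + 42*sin(a) - 46 - 45/sin(a) + 108/sin(a)^2 - 54/sin(a)^3)/(2*sin(a) - 3)^3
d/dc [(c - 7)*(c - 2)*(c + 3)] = 3*c^2 - 12*c - 13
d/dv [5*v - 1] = 5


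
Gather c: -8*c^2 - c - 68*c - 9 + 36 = -8*c^2 - 69*c + 27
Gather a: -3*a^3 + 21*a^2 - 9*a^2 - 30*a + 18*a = -3*a^3 + 12*a^2 - 12*a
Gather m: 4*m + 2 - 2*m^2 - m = -2*m^2 + 3*m + 2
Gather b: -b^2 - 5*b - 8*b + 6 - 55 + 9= -b^2 - 13*b - 40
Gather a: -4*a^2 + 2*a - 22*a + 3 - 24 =-4*a^2 - 20*a - 21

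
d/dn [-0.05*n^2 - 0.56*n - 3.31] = -0.1*n - 0.56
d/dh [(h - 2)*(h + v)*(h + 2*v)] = 3*h^2 + 6*h*v - 4*h + 2*v^2 - 6*v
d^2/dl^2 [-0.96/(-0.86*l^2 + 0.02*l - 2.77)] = (-1.420032*l^2 + 0.033024*l + 0.96*(1.72*l - 0.02)*(3.44*l - 0.04) - 4.573824)/(0.86*l^2 - 0.02*l + 2.77)^3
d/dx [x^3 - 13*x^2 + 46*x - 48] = 3*x^2 - 26*x + 46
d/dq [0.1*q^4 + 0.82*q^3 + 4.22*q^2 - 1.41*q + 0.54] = 0.4*q^3 + 2.46*q^2 + 8.44*q - 1.41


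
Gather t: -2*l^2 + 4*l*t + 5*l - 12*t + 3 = -2*l^2 + 5*l + t*(4*l - 12) + 3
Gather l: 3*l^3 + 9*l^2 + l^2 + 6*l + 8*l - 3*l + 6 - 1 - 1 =3*l^3 + 10*l^2 + 11*l + 4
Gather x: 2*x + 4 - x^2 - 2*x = 4 - x^2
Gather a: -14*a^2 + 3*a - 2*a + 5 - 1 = -14*a^2 + a + 4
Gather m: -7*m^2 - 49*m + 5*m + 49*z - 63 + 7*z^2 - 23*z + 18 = -7*m^2 - 44*m + 7*z^2 + 26*z - 45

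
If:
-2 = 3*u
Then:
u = -2/3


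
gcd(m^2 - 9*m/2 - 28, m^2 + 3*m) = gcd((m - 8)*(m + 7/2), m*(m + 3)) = 1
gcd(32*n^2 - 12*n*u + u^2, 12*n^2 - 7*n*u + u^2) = -4*n + u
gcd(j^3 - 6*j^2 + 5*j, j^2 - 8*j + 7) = j - 1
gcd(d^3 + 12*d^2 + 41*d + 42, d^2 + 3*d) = d + 3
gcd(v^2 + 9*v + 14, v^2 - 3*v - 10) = v + 2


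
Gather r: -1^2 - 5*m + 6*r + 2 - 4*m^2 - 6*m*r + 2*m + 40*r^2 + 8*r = -4*m^2 - 3*m + 40*r^2 + r*(14 - 6*m) + 1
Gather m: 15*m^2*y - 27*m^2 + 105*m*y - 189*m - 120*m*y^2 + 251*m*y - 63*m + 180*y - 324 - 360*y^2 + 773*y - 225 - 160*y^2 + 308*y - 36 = m^2*(15*y - 27) + m*(-120*y^2 + 356*y - 252) - 520*y^2 + 1261*y - 585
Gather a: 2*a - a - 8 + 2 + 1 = a - 5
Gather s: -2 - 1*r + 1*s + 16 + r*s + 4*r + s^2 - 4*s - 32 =3*r + s^2 + s*(r - 3) - 18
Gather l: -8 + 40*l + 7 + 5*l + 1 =45*l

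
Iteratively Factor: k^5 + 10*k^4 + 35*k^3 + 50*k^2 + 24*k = (k)*(k^4 + 10*k^3 + 35*k^2 + 50*k + 24) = k*(k + 2)*(k^3 + 8*k^2 + 19*k + 12) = k*(k + 2)*(k + 3)*(k^2 + 5*k + 4) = k*(k + 2)*(k + 3)*(k + 4)*(k + 1)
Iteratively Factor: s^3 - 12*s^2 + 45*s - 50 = (s - 5)*(s^2 - 7*s + 10) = (s - 5)^2*(s - 2)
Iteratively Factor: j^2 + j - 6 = (j - 2)*(j + 3)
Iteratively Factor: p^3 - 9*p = (p - 3)*(p^2 + 3*p) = (p - 3)*(p + 3)*(p)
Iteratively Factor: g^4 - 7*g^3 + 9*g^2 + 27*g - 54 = (g - 3)*(g^3 - 4*g^2 - 3*g + 18) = (g - 3)^2*(g^2 - g - 6) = (g - 3)^3*(g + 2)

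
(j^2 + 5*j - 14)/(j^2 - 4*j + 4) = (j + 7)/(j - 2)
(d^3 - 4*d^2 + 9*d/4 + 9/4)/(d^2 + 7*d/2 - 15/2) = (2*d^2 - 5*d - 3)/(2*(d + 5))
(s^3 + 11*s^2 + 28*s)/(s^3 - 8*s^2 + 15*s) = (s^2 + 11*s + 28)/(s^2 - 8*s + 15)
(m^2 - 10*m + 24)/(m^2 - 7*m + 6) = (m - 4)/(m - 1)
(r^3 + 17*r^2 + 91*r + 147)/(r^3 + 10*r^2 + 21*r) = (r + 7)/r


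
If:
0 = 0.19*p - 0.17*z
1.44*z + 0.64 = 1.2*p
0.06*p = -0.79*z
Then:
No Solution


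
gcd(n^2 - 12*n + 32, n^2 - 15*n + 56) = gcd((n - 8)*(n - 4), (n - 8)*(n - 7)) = n - 8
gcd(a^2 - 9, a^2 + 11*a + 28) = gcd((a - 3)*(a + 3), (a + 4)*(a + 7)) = 1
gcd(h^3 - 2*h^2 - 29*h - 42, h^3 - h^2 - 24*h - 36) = h^2 + 5*h + 6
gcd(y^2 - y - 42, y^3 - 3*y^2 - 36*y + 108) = y + 6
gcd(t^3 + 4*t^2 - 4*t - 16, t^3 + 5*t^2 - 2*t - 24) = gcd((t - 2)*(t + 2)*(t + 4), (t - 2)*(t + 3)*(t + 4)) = t^2 + 2*t - 8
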